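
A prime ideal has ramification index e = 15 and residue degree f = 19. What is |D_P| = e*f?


|D_P| = e * f
= 15 * 19
= 285

285


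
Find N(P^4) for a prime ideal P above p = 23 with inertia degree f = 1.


N(P^a) = p^(a*f)
= 23^(4*1)
= 23^4
= 279841

279841


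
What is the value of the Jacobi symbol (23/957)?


Compute (23/957) via quadratic reciprocity:
  reciprocity: (23/957) -> +(957/23)
  reduce: (14/23)
  pull out 2: (2/23) = +1  (since 23 mod 8 = 7)
  reciprocity: (7/23) -> -(23/7)
  reduce: (2/7)
  pull out 2: (2/7) = +1  (since 7 mod 8 = 7)
  (1/7) = 1
Product of signs = -1

-1


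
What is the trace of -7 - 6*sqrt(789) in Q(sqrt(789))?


Tr(a + b*sqrt(d)) = (a + b*sqrt(d)) + (a - b*sqrt(d)) = 2a
= 2 * (-7)
= -14

-14


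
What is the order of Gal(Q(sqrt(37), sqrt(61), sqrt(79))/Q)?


The 3 square roots of distinct primes are multiplicatively independent over Q,
so [K:Q] = 2^3 and Gal(K/Q) is isomorphic to (Z/2Z)^3.
|Gal| = 2^3 = 8

8


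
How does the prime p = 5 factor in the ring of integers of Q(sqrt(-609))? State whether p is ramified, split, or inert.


K = Q(sqrt(-609)). Since d mod 4 = 3, disc(K) = -2436.
Check p | disc: -2436 mod 5 = 4.
p does not divide disc. Compute Legendre symbol (d/p):
1^((5-1)/2) mod 5 = 1
(d/p) = 1, so p splits: (p) = P*P' with e=1, f=1, g=2.
Therefore p is split.

split


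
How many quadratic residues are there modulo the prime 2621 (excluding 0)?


For prime p, the number of non-zero quadratic residues is (p-1)/2.
= (2621-1)/2
= 1310

1310


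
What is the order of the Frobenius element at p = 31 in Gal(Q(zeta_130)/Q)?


The Frobenius at p in Gal(Q(zeta_n)/Q) = (Z/nZ)* is the class of p, so its order is ord_130(31), the smallest k >= 1 with 31^k = 1 mod 130.
n = 130 = 2 * 5 * 13, phi(130) = 48; the order divides phi(n).
Divisors of 48: 1, 2, 3, 4, 6, 8, 12, 16, 24, 48
Repeated squaring mod 130: 31^1 = 31, 31^2 = 51, 31^4 = 1, 31^8 = 1, 31^16 = 1, 31^32 = 1
Test divisors in increasing order:
  k=1: 31^1 = 31 mod 130
  k=2: 31^2 = 51 mod 130
  k=3: 31^3 = 51 * 31 = 21 mod 130
  k=4: 31^4 = 1 mod 130  <- first divisor giving 1
Order = 4

4


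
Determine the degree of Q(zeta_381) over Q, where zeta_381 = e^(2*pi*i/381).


The degree equals Euler's totient phi(381).
381 = 3 * 127
phi(381) = 252

252


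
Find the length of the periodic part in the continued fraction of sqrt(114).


Run the CF algorithm for sqrt(114).
a_0 = floor(sqrt(114)) = 10; set m_0=0, q_0=1.
Recurrence: m' = q*a - m,  q' = (d - m'^2)/q,  a' = floor((a_0 + m')/q').
  step 1: m=10, q=14, a=1
  step 2: m=4, q=7, a=2
  step 3: m=10, q=2, a=10
  step 4: m=10, q=7, a=2
  step 5: m=4, q=14, a=1
  step 6: m=10, q=1, a=20
a_6 = 2*a_0 = 20, so the period closes here.
sqrt(114) = [10; 1, 2, 10, 2, 1, 20]
Period length = 6

6


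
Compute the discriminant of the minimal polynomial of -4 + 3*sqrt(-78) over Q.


The element -4 + 3*sqrt(-78) has minimal polynomial:
x^2 + 8*x + 718
Discriminant = (8)^2 - 4*(718)
= 64 - 2872
= -2808

-2808


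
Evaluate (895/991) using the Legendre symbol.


p = 991 is prime, so compute (895/991) with the reciprocity algorithm (Jacobi-symbol steps: pull out 2s via (2/n), flip via reciprocity, reduce):
  reciprocity: (895/991) -> -(991/895)
  reduce: (96/895)
  pull out 2: (2/895) = +1  (since 895 mod 8 = 7)
  pull out 2: (2/895) = +1  (since 895 mod 8 = 7)
  pull out 2: (2/895) = +1  (since 895 mod 8 = 7)
  pull out 2: (2/895) = +1  (since 895 mod 8 = 7)
  pull out 2: (2/895) = +1  (since 895 mod 8 = 7)
  reciprocity: (3/895) -> -(895/3)
  reduce: (1/3)
  (1/3) = 1
Product of signs = 1
(895/991) = 1

1


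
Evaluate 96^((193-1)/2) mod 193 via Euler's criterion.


p = 193 is prime and the exponent is (p-1)/2 = 96, so by Euler's criterion 96^96 = (96/193) = +1 or -1 mod 193.
Compute by square-and-multiply:
  96 = 64 + 32 (binary 1100000)
  Repeated squaring mod 193: 96^1 = 96, 96^2 = 145, 96^4 = 181, 96^8 = 144, 96^16 = 85, 96^32 = 84, 96^64 = 108
  96^96 = 96^64 * 96^32 = 108 * 84 mod 193
    108 * 84 = 9072 = 1 mod 193
  96^96 = 1 mod 193
Result 1: 96 is a quadratic residue mod 193.
96^96 mod 193 = 1

1


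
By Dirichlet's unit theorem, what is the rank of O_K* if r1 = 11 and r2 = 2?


By Dirichlet's unit theorem:
rank = r1 + r2 - 1
= 11 + 2 - 1
= 12

12


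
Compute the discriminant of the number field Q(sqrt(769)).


For K = Q(sqrt(d)) with d squarefree: disc(K) = d if d = 1 mod 4, and disc(K) = 4d if d = 2 or 3 mod 4.
Here d = 769, and d mod 4 = 1.
d = 1 mod 4 (O_K = Z[(1+sqrt(d))/2]), so disc(K) = d = 769

769


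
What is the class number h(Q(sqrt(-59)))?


K = Q(sqrt(-59)). d mod 4 = 1, so D = disc(K) = d = -59
h(K) equals the number of primitive reduced positive-definite forms (a, b, c) = a*x^2 + b*x*y + c*y^2 with b^2 - 4ac = D,
where reduced means |b| <= a <= c, with b >= 0 whenever |b| = a or a = c, and primitive means gcd(a, b, c) = 1.
Reduced forces 3a^2 <= |D| = 59, so 1 <= a <= 4; b must have the parity of D, and c = (b^2 - D)/(4a) must be an integer >= a.
Enumerate a = 1..4, b in [-a, a]:
  a=1: (1, 1, 15)  [1]
  a=2: none
  a=3: (3, -1, 5), (3, 1, 5)  [2]
  a=4: none
Total reduced forms: 1 + 2 = 3
h = 3

3


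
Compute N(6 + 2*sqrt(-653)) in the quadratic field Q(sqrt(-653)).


N(a + b*sqrt(d)) = a^2 - d*b^2
= (6)^2 - (-653)*(2)^2
= 36 + 2612
= 2648

2648


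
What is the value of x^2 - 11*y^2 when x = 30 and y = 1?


x^2 - d*y^2
= 30^2 - 11*1^2
= 900 - 11
= 889

889


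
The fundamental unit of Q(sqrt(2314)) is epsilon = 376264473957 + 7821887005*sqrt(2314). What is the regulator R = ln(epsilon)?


epsilon = 376264473957 + 7821887005*sqrt(2314)
= 7.5253e+11
R = ln(7.5253e+11)
= 27.3467

27.3467


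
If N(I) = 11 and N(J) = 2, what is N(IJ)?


N(IJ) = N(I) * N(J)
= 11 * 2
= 22

22


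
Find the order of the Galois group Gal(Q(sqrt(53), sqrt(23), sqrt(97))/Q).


The 3 square roots of distinct primes are multiplicatively independent over Q,
so [K:Q] = 2^3 and Gal(K/Q) is isomorphic to (Z/2Z)^3.
|Gal| = 2^3 = 8

8


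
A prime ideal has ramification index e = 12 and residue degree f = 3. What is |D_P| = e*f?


|D_P| = e * f
= 12 * 3
= 36

36


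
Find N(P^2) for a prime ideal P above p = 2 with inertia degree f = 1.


N(P^a) = p^(a*f)
= 2^(2*1)
= 2^2
= 4

4


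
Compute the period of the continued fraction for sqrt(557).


Run the CF algorithm for sqrt(557).
a_0 = floor(sqrt(557)) = 23; set m_0=0, q_0=1.
Recurrence: m' = q*a - m,  q' = (d - m'^2)/q,  a' = floor((a_0 + m')/q').
  step 1: m=23, q=28, a=1
  step 2: m=5, q=19, a=1
  step 3: m=14, q=19, a=1
  step 4: m=5, q=28, a=1
  step 5: m=23, q=1, a=46
a_5 = 2*a_0 = 46, so the period closes here.
sqrt(557) = [23; 1, 1, 1, 1, 46]
Period length = 5

5


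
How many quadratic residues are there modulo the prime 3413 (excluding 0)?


For prime p, the number of non-zero quadratic residues is (p-1)/2.
= (3413-1)/2
= 1706

1706


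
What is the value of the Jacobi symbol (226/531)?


Compute (226/531) via quadratic reciprocity:
  pull out 2: (2/531) = -1  (since 531 mod 8 = 3)
  reciprocity: (113/531) -> +(531/113)
  reduce: (79/113)
  reciprocity: (79/113) -> +(113/79)
  reduce: (34/79)
  pull out 2: (2/79) = +1  (since 79 mod 8 = 7)
  reciprocity: (17/79) -> +(79/17)
  reduce: (11/17)
  reciprocity: (11/17) -> +(17/11)
  reduce: (6/11)
  pull out 2: (2/11) = -1  (since 11 mod 8 = 3)
  reciprocity: (3/11) -> -(11/3)
  reduce: (2/3)
  pull out 2: (2/3) = -1  (since 3 mod 8 = 3)
  (1/3) = 1
Product of signs = 1

1


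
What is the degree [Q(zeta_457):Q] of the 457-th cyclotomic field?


The degree equals Euler's totient phi(457).
457 = 457
phi(457) = 456

456


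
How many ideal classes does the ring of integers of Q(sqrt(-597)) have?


K = Q(sqrt(-597)). d mod 4 = 3, so D = disc(K) = 4d = -2388
h(K) equals the number of primitive reduced positive-definite forms (a, b, c) = a*x^2 + b*x*y + c*y^2 with b^2 - 4ac = D,
where reduced means |b| <= a <= c, with b >= 0 whenever |b| = a or a = c, and primitive means gcd(a, b, c) = 1.
Reduced forces 3a^2 <= |D| = 2388, so 1 <= a <= 28; b must have the parity of D, and c = (b^2 - D)/(4a) must be an integer >= a.
Enumerate a = 1..28, b in [-a, a]:
  a=1: (1, 0, 597)  [1]
  a=2: (2, 2, 299)  [1]
  a=3: (3, 0, 199)  [1]
  a=4..5: none
  a=6: (6, 6, 101)  [1]
  a=7..12: none
  a=13: (13, -2, 46), (13, 2, 46)  [2]
  a=14..16: none
  a=17: (17, -14, 38), (17, 14, 38)  [2]
  a=18: none
  a=19: (19, -14, 34), (19, 14, 34)  [2]
  a=20..22: none
  a=23: (23, -2, 26), (23, 2, 26)  [2]
  a=24..28: none
Total reduced forms: 1 + 1 + 1 + 1 + 2 + 2 + 2 + 2 = 12
h = 12

12


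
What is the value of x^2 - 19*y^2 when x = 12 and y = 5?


x^2 - d*y^2
= 12^2 - 19*5^2
= 144 - 475
= -331

-331


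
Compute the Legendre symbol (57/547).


p = 547 is prime, so compute (57/547) with the reciprocity algorithm (Jacobi-symbol steps: pull out 2s via (2/n), flip via reciprocity, reduce):
  reciprocity: (57/547) -> +(547/57)
  reduce: (34/57)
  pull out 2: (2/57) = +1  (since 57 mod 8 = 1)
  reciprocity: (17/57) -> +(57/17)
  reduce: (6/17)
  pull out 2: (2/17) = +1  (since 17 mod 8 = 1)
  reciprocity: (3/17) -> +(17/3)
  reduce: (2/3)
  pull out 2: (2/3) = -1  (since 3 mod 8 = 3)
  (1/3) = 1
Product of signs = -1
(57/547) = -1

-1


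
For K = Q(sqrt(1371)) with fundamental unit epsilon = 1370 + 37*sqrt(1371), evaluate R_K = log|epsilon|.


epsilon = 1370 + 37*sqrt(1371)
= 2739.9996
R = ln(2739.9996)
= 7.9157

7.9157


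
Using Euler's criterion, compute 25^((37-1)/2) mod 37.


p = 37 is prime and the exponent is (p-1)/2 = 18, so by Euler's criterion 25^18 = (25/37) = +1 or -1 mod 37.
Compute by square-and-multiply:
  18 = 16 + 2 (binary 10010)
  Repeated squaring mod 37: 25^1 = 25, 25^2 = 33, 25^4 = 16, 25^8 = 34, 25^16 = 9
  25^18 = 25^16 * 25^2 = 9 * 33 mod 37
    9 * 33 = 297 = 1 mod 37
  25^18 = 1 mod 37
Result 1: 25 is a quadratic residue mod 37.
25^18 mod 37 = 1

1


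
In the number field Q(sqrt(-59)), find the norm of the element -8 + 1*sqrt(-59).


N(a + b*sqrt(d)) = a^2 - d*b^2
= (-8)^2 - (-59)*(1)^2
= 64 + 59
= 123

123


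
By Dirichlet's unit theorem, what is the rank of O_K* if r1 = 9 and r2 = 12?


By Dirichlet's unit theorem:
rank = r1 + r2 - 1
= 9 + 12 - 1
= 20

20


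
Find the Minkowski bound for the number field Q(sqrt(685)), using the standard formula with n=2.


d = 685, d mod 4 = 1, so disc(K) = d = 685; |disc(K)| = 685
Real quadratic field, so n = 2, s = r2 = 0, r1 = 2
M = (n!/n^n) * (4/pi)^s * sqrt(|disc(K)|) = (2!/2^2) * (4/pi)^0 * sqrt(685)
= 0.5 * 1.000000 * 26.172505
= 13.0863

13.0863


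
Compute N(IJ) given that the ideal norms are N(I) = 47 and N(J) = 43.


N(IJ) = N(I) * N(J)
= 47 * 43
= 2021

2021


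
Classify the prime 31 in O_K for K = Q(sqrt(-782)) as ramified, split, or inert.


K = Q(sqrt(-782)). Since d mod 4 = 2, disc(K) = -3128.
Check p | disc: -3128 mod 31 = 3.
p does not divide disc. Compute Legendre symbol (d/p):
24^((31-1)/2) mod 31 = -1
(d/p) = -1, so p is inert: (p) stays prime with e=1, f=2, g=1.
Therefore p is inert.

inert


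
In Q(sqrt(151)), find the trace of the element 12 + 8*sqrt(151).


Tr(a + b*sqrt(d)) = (a + b*sqrt(d)) + (a - b*sqrt(d)) = 2a
= 2 * (12)
= 24

24


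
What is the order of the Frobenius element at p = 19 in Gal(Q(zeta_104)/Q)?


The Frobenius at p in Gal(Q(zeta_n)/Q) = (Z/nZ)* is the class of p, so its order is ord_104(19), the smallest k >= 1 with 19^k = 1 mod 104.
n = 104 = 2^3 * 13, phi(104) = 48; the order divides phi(n).
Divisors of 48: 1, 2, 3, 4, 6, 8, 12, 16, 24, 48
Repeated squaring mod 104: 19^1 = 19, 19^2 = 49, 19^4 = 9, 19^8 = 81, 19^16 = 9, 19^32 = 81
Test divisors in increasing order:
  k=1: 19^1 = 19 mod 104
  k=2: 19^2 = 49 mod 104
  k=3: 19^3 = 49 * 19 = 99 mod 104
  k=4: 19^4 = 9 mod 104
  k=6: 19^6 = 9 * 49 = 25 mod 104
  k=8: 19^8 = 81 mod 104
  k=12: 19^12 = 81 * 9 = 1 mod 104  <- first divisor giving 1
Order = 12

12


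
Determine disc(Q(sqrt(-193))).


For K = Q(sqrt(d)) with d squarefree: disc(K) = d if d = 1 mod 4, and disc(K) = 4d if d = 2 or 3 mod 4.
Here d = -193, and d mod 4 = 3.
d = 3 mod 4, not 1 (O_K = Z[sqrt(d)]), so disc(K) = 4d = 4 * (-193) = -772

-772


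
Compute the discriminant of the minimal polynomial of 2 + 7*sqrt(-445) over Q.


The element 2 + 7*sqrt(-445) has minimal polynomial:
x^2 - 4*x + 21809
Discriminant = (-4)^2 - 4*(21809)
= 16 - 87236
= -87220

-87220


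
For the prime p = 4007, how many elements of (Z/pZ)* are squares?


For prime p, the number of non-zero quadratic residues is (p-1)/2.
= (4007-1)/2
= 2003

2003


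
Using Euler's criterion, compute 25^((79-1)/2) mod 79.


p = 79 is prime and the exponent is (p-1)/2 = 39, so by Euler's criterion 25^39 = (25/79) = +1 or -1 mod 79.
Compute by square-and-multiply:
  39 = 32 + 4 + 2 + 1 (binary 100111)
  Repeated squaring mod 79: 25^1 = 25, 25^2 = 72, 25^4 = 49, 25^8 = 31, 25^16 = 13, 25^32 = 11
  25^39 = 25^32 * 25^4 * 25^2 * 25^1 = 11 * 49 * 72 * 25 mod 79
    11 * 49 = 539 = 65 mod 79
    65 * 72 = 4680 = 19 mod 79
    19 * 25 = 475 = 1 mod 79
  25^39 = 1 mod 79
Result 1: 25 is a quadratic residue mod 79.
25^39 mod 79 = 1

1


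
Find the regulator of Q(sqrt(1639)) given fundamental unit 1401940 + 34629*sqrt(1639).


epsilon = 1401940 + 34629*sqrt(1639)
= 2.8039e+06
R = ln(2.8039e+06)
= 14.8465

14.8465


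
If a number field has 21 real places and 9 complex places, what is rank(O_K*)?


By Dirichlet's unit theorem:
rank = r1 + r2 - 1
= 21 + 9 - 1
= 29

29


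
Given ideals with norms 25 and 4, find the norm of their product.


N(IJ) = N(I) * N(J)
= 25 * 4
= 100

100


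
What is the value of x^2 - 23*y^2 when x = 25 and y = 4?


x^2 - d*y^2
= 25^2 - 23*4^2
= 625 - 368
= 257

257


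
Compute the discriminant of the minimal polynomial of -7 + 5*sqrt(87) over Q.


The element -7 + 5*sqrt(87) has minimal polynomial:
x^2 + 14*x - 2126
Discriminant = (14)^2 - 4*(-2126)
= 196 + 8504
= 8700

8700


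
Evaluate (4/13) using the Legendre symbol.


p = 13 is prime, so compute (4/13) with the reciprocity algorithm (Jacobi-symbol steps: pull out 2s via (2/n), flip via reciprocity, reduce):
  pull out 2: (2/13) = -1  (since 13 mod 8 = 5)
  pull out 2: (2/13) = -1  (since 13 mod 8 = 5)
  (1/13) = 1
Product of signs = 1
(4/13) = 1

1


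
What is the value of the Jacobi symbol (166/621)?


Compute (166/621) via quadratic reciprocity:
  pull out 2: (2/621) = -1  (since 621 mod 8 = 5)
  reciprocity: (83/621) -> +(621/83)
  reduce: (40/83)
  pull out 2: (2/83) = -1  (since 83 mod 8 = 3)
  pull out 2: (2/83) = -1  (since 83 mod 8 = 3)
  pull out 2: (2/83) = -1  (since 83 mod 8 = 3)
  reciprocity: (5/83) -> +(83/5)
  reduce: (3/5)
  reciprocity: (3/5) -> +(5/3)
  reduce: (2/3)
  pull out 2: (2/3) = -1  (since 3 mod 8 = 3)
  (1/3) = 1
Product of signs = -1

-1


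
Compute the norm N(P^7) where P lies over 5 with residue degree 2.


N(P^a) = p^(a*f)
= 5^(7*2)
= 5^14
= 6103515625

6103515625


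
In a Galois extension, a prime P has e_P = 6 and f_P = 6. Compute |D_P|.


|D_P| = e * f
= 6 * 6
= 36

36


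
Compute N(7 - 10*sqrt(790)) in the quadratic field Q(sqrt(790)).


N(a + b*sqrt(d)) = a^2 - d*b^2
= (7)^2 - (790)*(-10)^2
= 49 - 79000
= -78951

-78951


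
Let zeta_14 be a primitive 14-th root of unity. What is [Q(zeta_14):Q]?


The degree equals Euler's totient phi(14).
14 = 2 * 7
phi(14) = 6

6


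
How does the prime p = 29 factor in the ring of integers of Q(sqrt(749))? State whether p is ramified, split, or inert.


K = Q(sqrt(749)). Since d mod 4 = 1, disc(K) = 749.
Check p | disc: 749 mod 29 = 24.
p does not divide disc. Compute Legendre symbol (d/p):
24^((29-1)/2) mod 29 = 1
(d/p) = 1, so p splits: (p) = P*P' with e=1, f=1, g=2.
Therefore p is split.

split


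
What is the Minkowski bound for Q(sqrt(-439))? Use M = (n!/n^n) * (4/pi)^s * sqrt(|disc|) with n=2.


d = -439, d mod 4 = 1, so disc(K) = d = -439; |disc(K)| = 439
Imaginary quadratic field, so n = 2, s = r2 = 1, r1 = 0
M = (n!/n^n) * (4/pi)^s * sqrt(|disc(K)|) = (2!/2^2) * (4/pi)^1 * sqrt(439)
= 0.5 * 1.273240 * 20.952327
= 13.3387

13.3387


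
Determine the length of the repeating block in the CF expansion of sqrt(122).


Run the CF algorithm for sqrt(122).
a_0 = floor(sqrt(122)) = 11; set m_0=0, q_0=1.
Recurrence: m' = q*a - m,  q' = (d - m'^2)/q,  a' = floor((a_0 + m')/q').
  step 1: m=11, q=1, a=22
a_1 = 2*a_0 = 22, so the period closes here.
sqrt(122) = [11; 22]
Period length = 1

1


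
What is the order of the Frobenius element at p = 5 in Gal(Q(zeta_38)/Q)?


The Frobenius at p in Gal(Q(zeta_n)/Q) = (Z/nZ)* is the class of p, so its order is ord_38(5), the smallest k >= 1 with 5^k = 1 mod 38.
n = 38 = 2 * 19, phi(38) = 18; the order divides phi(n).
Divisors of 18: 1, 2, 3, 6, 9, 18
Repeated squaring mod 38: 5^1 = 5, 5^2 = 25, 5^4 = 17, 5^8 = 23, 5^16 = 35
Test divisors in increasing order:
  k=1: 5^1 = 5 mod 38
  k=2: 5^2 = 25 mod 38
  k=3: 5^3 = 25 * 5 = 11 mod 38
  k=6: 5^6 = 17 * 25 = 7 mod 38
  k=9: 5^9 = 23 * 5 = 1 mod 38  <- first divisor giving 1
Order = 9

9


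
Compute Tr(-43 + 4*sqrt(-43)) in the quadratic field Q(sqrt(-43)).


Tr(a + b*sqrt(d)) = (a + b*sqrt(d)) + (a - b*sqrt(d)) = 2a
= 2 * (-43)
= -86

-86


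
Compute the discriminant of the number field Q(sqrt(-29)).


For K = Q(sqrt(d)) with d squarefree: disc(K) = d if d = 1 mod 4, and disc(K) = 4d if d = 2 or 3 mod 4.
Here d = -29, and d mod 4 = 3.
d = 3 mod 4, not 1 (O_K = Z[sqrt(d)]), so disc(K) = 4d = 4 * (-29) = -116

-116


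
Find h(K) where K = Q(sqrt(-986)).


K = Q(sqrt(-986)). d mod 4 = 2, so D = disc(K) = 4d = -3944
h(K) equals the number of primitive reduced positive-definite forms (a, b, c) = a*x^2 + b*x*y + c*y^2 with b^2 - 4ac = D,
where reduced means |b| <= a <= c, with b >= 0 whenever |b| = a or a = c, and primitive means gcd(a, b, c) = 1.
Reduced forces 3a^2 <= |D| = 3944, so 1 <= a <= 36; b must have the parity of D, and c = (b^2 - D)/(4a) must be an integer >= a.
Enumerate a = 1..36, b in [-a, a]:
  a=1: (1, 0, 986)  [1]
  a=2: (2, 0, 493)  [1]
  a=3: (3, -2, 329), (3, 2, 329)  [2]
  a=4: none
  a=5: (5, -4, 198), (5, 4, 198)  [2]
  a=6: (6, -4, 165), (6, 4, 165)  [2]
  a=7: (7, -2, 141), (7, 2, 141)  [2]
  a=8: none
  a=9: (9, -4, 110), (9, 4, 110)  [2]
  a=10: (10, -4, 99), (10, 4, 99)  [2]
  a=11: (11, -4, 90), (11, 4, 90)  [2]
  a=12..13: none
  a=14: (14, -12, 73), (14, 12, 73)  [2]
  a=15: (15, -14, 69), (15, -4, 66), (15, 4, 66), (15, 14, 69)  [4]
  a=16: none
  a=17: (17, 0, 58)  [1]
  a=18: (18, -4, 55), (18, 4, 55)  [2]
  a=19..20: none
  a=21: (21, -16, 50), (21, -2, 47), (21, 2, 47), (21, 16, 50)  [4]
  a=22: (22, -4, 45), (22, 4, 45)  [2]
  a=23: (23, -14, 45), (23, 14, 45)  [2]
  a=24: none
  a=25: (25, -16, 42), (25, 16, 42)  [2]
  a=26: none
  a=27: (27, -22, 41), (27, 22, 41)  [2]
  a=28: none
  a=29: (29, 0, 34)  [1]
  a=30: (30, -16, 35), (30, -4, 33), (30, 4, 33), (30, 16, 35)  [4]
  a=31..32: none
  a=33: (33, -26, 35), (33, 26, 35)  [2]
  a=34..36: none
Total reduced forms: 1 + 1 + 2 + 2 + 2 + 2 + 2 + 2 + 2 + 2 + 4 + 1 + 2 + 4 + 2 + 2 + 2 + 2 + 1 + 4 + 2 = 44
h = 44

44


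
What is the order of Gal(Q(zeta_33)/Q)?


|Gal(Q(zeta_33)/Q)| = phi(33)
= 20

20


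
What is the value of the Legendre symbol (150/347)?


p = 347 is prime, so compute (150/347) with the reciprocity algorithm (Jacobi-symbol steps: pull out 2s via (2/n), flip via reciprocity, reduce):
  pull out 2: (2/347) = -1  (since 347 mod 8 = 3)
  reciprocity: (75/347) -> -(347/75)
  reduce: (47/75)
  reciprocity: (47/75) -> -(75/47)
  reduce: (28/47)
  pull out 2: (2/47) = +1  (since 47 mod 8 = 7)
  pull out 2: (2/47) = +1  (since 47 mod 8 = 7)
  reciprocity: (7/47) -> -(47/7)
  reduce: (5/7)
  reciprocity: (5/7) -> +(7/5)
  reduce: (2/5)
  pull out 2: (2/5) = -1  (since 5 mod 8 = 5)
  (1/5) = 1
Product of signs = -1
(150/347) = -1

-1


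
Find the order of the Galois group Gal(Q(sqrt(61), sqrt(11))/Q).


The 2 square roots of distinct primes are multiplicatively independent over Q,
so [K:Q] = 2^2 and Gal(K/Q) is isomorphic to (Z/2Z)^2.
|Gal| = 2^2 = 4

4


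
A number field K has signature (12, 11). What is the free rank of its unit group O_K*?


By Dirichlet's unit theorem:
rank = r1 + r2 - 1
= 12 + 11 - 1
= 22

22


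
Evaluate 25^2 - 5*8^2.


x^2 - d*y^2
= 25^2 - 5*8^2
= 625 - 320
= 305

305


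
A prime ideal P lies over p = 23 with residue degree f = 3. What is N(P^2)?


N(P^a) = p^(a*f)
= 23^(2*3)
= 23^6
= 148035889

148035889


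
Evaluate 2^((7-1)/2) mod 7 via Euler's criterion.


p = 7 is prime and the exponent is (p-1)/2 = 3, so by Euler's criterion 2^3 = (2/7) = +1 or -1 mod 7.
Compute by square-and-multiply:
  3 = 2 + 1 (binary 11)
  Repeated squaring mod 7: 2^1 = 2, 2^2 = 4
  2^3 = 2^2 * 2^1 = 4 * 2 mod 7
    4 * 2 = 8 = 1 mod 7
  2^3 = 1 mod 7
Result 1: 2 is a quadratic residue mod 7.
2^3 mod 7 = 1

1


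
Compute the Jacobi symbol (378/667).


Compute (378/667) via quadratic reciprocity:
  pull out 2: (2/667) = -1  (since 667 mod 8 = 3)
  reciprocity: (189/667) -> +(667/189)
  reduce: (100/189)
  pull out 2: (2/189) = -1  (since 189 mod 8 = 5)
  pull out 2: (2/189) = -1  (since 189 mod 8 = 5)
  reciprocity: (25/189) -> +(189/25)
  reduce: (14/25)
  pull out 2: (2/25) = +1  (since 25 mod 8 = 1)
  reciprocity: (7/25) -> +(25/7)
  reduce: (4/7)
  pull out 2: (2/7) = +1  (since 7 mod 8 = 7)
  pull out 2: (2/7) = +1  (since 7 mod 8 = 7)
  (1/7) = 1
Product of signs = -1

-1


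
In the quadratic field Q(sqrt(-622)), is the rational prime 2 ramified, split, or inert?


K = Q(sqrt(-622)). Since d mod 4 = 2, disc(K) = -2488.
Check p | disc: -2488 mod 2 = 0.
p divides disc, so p ramifies: (p) = P^2 with e=2, f=1, g=1.
Therefore p is ramified.

ramified


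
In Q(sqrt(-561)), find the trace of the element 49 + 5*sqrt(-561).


Tr(a + b*sqrt(d)) = (a + b*sqrt(d)) + (a - b*sqrt(d)) = 2a
= 2 * (49)
= 98

98


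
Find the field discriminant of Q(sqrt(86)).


For K = Q(sqrt(d)) with d squarefree: disc(K) = d if d = 1 mod 4, and disc(K) = 4d if d = 2 or 3 mod 4.
Here d = 86, and d mod 4 = 2.
d = 2 mod 4, not 1 (O_K = Z[sqrt(d)]), so disc(K) = 4d = 4 * (86) = 344

344


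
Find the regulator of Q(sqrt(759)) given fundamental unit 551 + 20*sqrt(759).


epsilon = 551 + 20*sqrt(759)
= 1101.9991
R = ln(1101.9991)
= 7.0049

7.0049


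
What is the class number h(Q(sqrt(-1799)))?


K = Q(sqrt(-1799)). d mod 4 = 1, so D = disc(K) = d = -1799
h(K) equals the number of primitive reduced positive-definite forms (a, b, c) = a*x^2 + b*x*y + c*y^2 with b^2 - 4ac = D,
where reduced means |b| <= a <= c, with b >= 0 whenever |b| = a or a = c, and primitive means gcd(a, b, c) = 1.
Reduced forces 3a^2 <= |D| = 1799, so 1 <= a <= 24; b must have the parity of D, and c = (b^2 - D)/(4a) must be an integer >= a.
Enumerate a = 1..24, b in [-a, a]:
  a=1: (1, 1, 450)  [1]
  a=2: (2, -1, 225), (2, 1, 225)  [2]
  a=3: (3, -1, 150), (3, 1, 150)  [2]
  a=4: (4, -3, 113), (4, 3, 113)  [2]
  a=5: (5, -1, 90), (5, 1, 90)  [2]
  a=6: (6, -5, 76), (6, -1, 75), (6, 1, 75), (6, 5, 76)  [4]
  a=7: (7, 7, 66)  [1]
  a=8: (8, -5, 57), (8, 5, 57)  [2]
  a=9: (9, -1, 50), (9, 1, 50)  [2]
  a=10: (10, -9, 47), (10, -1, 45), (10, 1, 45), (10, 9, 47)  [4]
  a=11: (11, -7, 42), (11, 7, 42)  [2]
  a=12: (12, -11, 40), (12, -5, 38), (12, 5, 38), (12, 11, 40)  [4]
  a=13: none
  a=14: (14, -7, 33), (14, 7, 33)  [2]
  a=15: (15, -11, 32), (15, -1, 30), (15, 1, 30), (15, 11, 32)  [4]
  a=16: (16, -11, 30), (16, 11, 30)  [2]
  a=17: none
  a=18: (18, -17, 29), (18, -1, 25), (18, 1, 25), (18, 17, 29)  [4]
  a=19: (19, -5, 24), (19, 5, 24)  [2]
  a=20: (20, -19, 27), (20, -11, 24), (20, 11, 24), (20, 19, 27)  [4]
  a=21: (21, -7, 22), (21, 7, 22)  [2]
  a=22: (22, -15, 23), (22, 15, 23)  [2]
  a=23..24: none
Total reduced forms: 1 + 2 + 2 + 2 + 2 + 4 + 1 + 2 + 2 + 4 + 2 + 4 + 2 + 4 + 2 + 4 + 2 + 4 + 2 + 2 = 50
h = 50

50


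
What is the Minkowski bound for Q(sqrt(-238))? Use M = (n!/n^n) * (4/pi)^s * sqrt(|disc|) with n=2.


d = -238, d mod 4 = 2, so disc(K) = 4d = -952; |disc(K)| = 952
Imaginary quadratic field, so n = 2, s = r2 = 1, r1 = 0
M = (n!/n^n) * (4/pi)^s * sqrt(|disc(K)|) = (2!/2^2) * (4/pi)^1 * sqrt(952)
= 0.5 * 1.273240 * 30.854497
= 19.6426

19.6426


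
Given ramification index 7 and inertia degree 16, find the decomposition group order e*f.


|D_P| = e * f
= 7 * 16
= 112

112


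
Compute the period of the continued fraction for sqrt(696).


Run the CF algorithm for sqrt(696).
a_0 = floor(sqrt(696)) = 26; set m_0=0, q_0=1.
Recurrence: m' = q*a - m,  q' = (d - m'^2)/q,  a' = floor((a_0 + m')/q').
  step 1: m=26, q=20, a=2
  step 2: m=14, q=25, a=1
  step 3: m=11, q=23, a=1
  step 4: m=12, q=24, a=1
  step 5: m=12, q=23, a=1
  step 6: m=11, q=25, a=1
  step 7: m=14, q=20, a=2
  step 8: m=26, q=1, a=52
a_8 = 2*a_0 = 52, so the period closes here.
sqrt(696) = [26; 2, 1, 1, 1, 1, 1, 2, 52]
Period length = 8

8


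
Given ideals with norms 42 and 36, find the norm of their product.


N(IJ) = N(I) * N(J)
= 42 * 36
= 1512

1512


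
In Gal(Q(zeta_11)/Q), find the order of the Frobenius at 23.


The Frobenius at p in Gal(Q(zeta_n)/Q) = (Z/nZ)* is the class of p, so its order is ord_11(23), the smallest k >= 1 with 23^k = 1 mod 11.
n = 11 = 11, phi(11) = 10; the order divides phi(n).
Divisors of 10: 1, 2, 5, 10
Repeated squaring mod 11: 23^1 = 1, 23^2 = 1, 23^4 = 1, 23^8 = 1
Test divisors in increasing order:
  k=1: 23^1 = 1 mod 11  <- first divisor giving 1
Order = 1

1


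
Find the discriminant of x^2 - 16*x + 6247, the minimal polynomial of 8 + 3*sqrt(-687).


The element 8 + 3*sqrt(-687) has minimal polynomial:
x^2 - 16*x + 6247
Discriminant = (-16)^2 - 4*(6247)
= 256 - 24988
= -24732

-24732


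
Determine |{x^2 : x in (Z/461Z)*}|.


For prime p, the number of non-zero quadratic residues is (p-1)/2.
= (461-1)/2
= 230

230


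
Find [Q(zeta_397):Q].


The degree equals Euler's totient phi(397).
397 = 397
phi(397) = 396

396


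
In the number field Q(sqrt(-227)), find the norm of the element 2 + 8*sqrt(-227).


N(a + b*sqrt(d)) = a^2 - d*b^2
= (2)^2 - (-227)*(8)^2
= 4 + 14528
= 14532

14532


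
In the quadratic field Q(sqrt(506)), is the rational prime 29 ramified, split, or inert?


K = Q(sqrt(506)). Since d mod 4 = 2, disc(K) = 2024.
Check p | disc: 2024 mod 29 = 23.
p does not divide disc. Compute Legendre symbol (d/p):
13^((29-1)/2) mod 29 = 1
(d/p) = 1, so p splits: (p) = P*P' with e=1, f=1, g=2.
Therefore p is split.

split


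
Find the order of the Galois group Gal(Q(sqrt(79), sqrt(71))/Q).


The 2 square roots of distinct primes are multiplicatively independent over Q,
so [K:Q] = 2^2 and Gal(K/Q) is isomorphic to (Z/2Z)^2.
|Gal| = 2^2 = 4

4


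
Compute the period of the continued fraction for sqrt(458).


Run the CF algorithm for sqrt(458).
a_0 = floor(sqrt(458)) = 21; set m_0=0, q_0=1.
Recurrence: m' = q*a - m,  q' = (d - m'^2)/q,  a' = floor((a_0 + m')/q').
  step 1: m=21, q=17, a=2
  step 2: m=13, q=17, a=2
  step 3: m=21, q=1, a=42
a_3 = 2*a_0 = 42, so the period closes here.
sqrt(458) = [21; 2, 2, 42]
Period length = 3

3


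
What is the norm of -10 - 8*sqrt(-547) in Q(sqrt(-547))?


N(a + b*sqrt(d)) = a^2 - d*b^2
= (-10)^2 - (-547)*(-8)^2
= 100 + 35008
= 35108

35108


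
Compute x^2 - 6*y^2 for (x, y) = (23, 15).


x^2 - d*y^2
= 23^2 - 6*15^2
= 529 - 1350
= -821

-821


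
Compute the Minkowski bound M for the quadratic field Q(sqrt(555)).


d = 555, d mod 4 = 3, so disc(K) = 4d = 2220; |disc(K)| = 2220
Real quadratic field, so n = 2, s = r2 = 0, r1 = 2
M = (n!/n^n) * (4/pi)^s * sqrt(|disc(K)|) = (2!/2^2) * (4/pi)^0 * sqrt(2220)
= 0.5 * 1.000000 * 47.116876
= 23.5584

23.5584


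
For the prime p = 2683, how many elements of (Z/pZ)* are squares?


For prime p, the number of non-zero quadratic residues is (p-1)/2.
= (2683-1)/2
= 1341

1341


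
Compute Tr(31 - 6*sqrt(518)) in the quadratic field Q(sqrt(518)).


Tr(a + b*sqrt(d)) = (a + b*sqrt(d)) + (a - b*sqrt(d)) = 2a
= 2 * (31)
= 62

62


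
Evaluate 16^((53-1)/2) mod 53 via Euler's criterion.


p = 53 is prime and the exponent is (p-1)/2 = 26, so by Euler's criterion 16^26 = (16/53) = +1 or -1 mod 53.
Compute by square-and-multiply:
  26 = 16 + 8 + 2 (binary 11010)
  Repeated squaring mod 53: 16^1 = 16, 16^2 = 44, 16^4 = 28, 16^8 = 42, 16^16 = 15
  16^26 = 16^16 * 16^8 * 16^2 = 15 * 42 * 44 mod 53
    15 * 42 = 630 = 47 mod 53
    47 * 44 = 2068 = 1 mod 53
  16^26 = 1 mod 53
Result 1: 16 is a quadratic residue mod 53.
16^26 mod 53 = 1

1


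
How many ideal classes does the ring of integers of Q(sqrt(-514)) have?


K = Q(sqrt(-514)). d mod 4 = 2, so D = disc(K) = 4d = -2056
h(K) equals the number of primitive reduced positive-definite forms (a, b, c) = a*x^2 + b*x*y + c*y^2 with b^2 - 4ac = D,
where reduced means |b| <= a <= c, with b >= 0 whenever |b| = a or a = c, and primitive means gcd(a, b, c) = 1.
Reduced forces 3a^2 <= |D| = 2056, so 1 <= a <= 26; b must have the parity of D, and c = (b^2 - D)/(4a) must be an integer >= a.
Enumerate a = 1..26, b in [-a, a]:
  a=1: (1, 0, 514)  [1]
  a=2: (2, 0, 257)  [1]
  a=3..4: none
  a=5: (5, -2, 103), (5, 2, 103)  [2]
  a=6: none
  a=7: (7, -4, 74), (7, 4, 74)  [2]
  a=8..9: none
  a=10: (10, -8, 53), (10, 8, 53)  [2]
  a=11: (11, -10, 49), (11, 10, 49)  [2]
  a=12..13: none
  a=14: (14, -4, 37), (14, 4, 37)  [2]
  a=15..16: none
  a=17: (17, -16, 34), (17, 16, 34)  [2]
  a=18..21: none
  a=22: (22, -12, 25), (22, 12, 25)  [2]
  a=23..26: none
Total reduced forms: 1 + 1 + 2 + 2 + 2 + 2 + 2 + 2 + 2 = 16
h = 16

16


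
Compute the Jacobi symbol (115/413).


Compute (115/413) via quadratic reciprocity:
  reciprocity: (115/413) -> +(413/115)
  reduce: (68/115)
  pull out 2: (2/115) = -1  (since 115 mod 8 = 3)
  pull out 2: (2/115) = -1  (since 115 mod 8 = 3)
  reciprocity: (17/115) -> +(115/17)
  reduce: (13/17)
  reciprocity: (13/17) -> +(17/13)
  reduce: (4/13)
  pull out 2: (2/13) = -1  (since 13 mod 8 = 5)
  pull out 2: (2/13) = -1  (since 13 mod 8 = 5)
  (1/13) = 1
Product of signs = 1

1


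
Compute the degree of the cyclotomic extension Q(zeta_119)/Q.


The degree equals Euler's totient phi(119).
119 = 7 * 17
phi(119) = 96

96


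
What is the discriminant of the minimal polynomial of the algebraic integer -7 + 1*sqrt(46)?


The element -7 + 1*sqrt(46) has minimal polynomial:
x^2 + 14*x + 3
Discriminant = (14)^2 - 4*(3)
= 196 - 12
= 184

184


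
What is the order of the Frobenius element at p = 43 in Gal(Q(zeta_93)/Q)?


The Frobenius at p in Gal(Q(zeta_n)/Q) = (Z/nZ)* is the class of p, so its order is ord_93(43), the smallest k >= 1 with 43^k = 1 mod 93.
n = 93 = 3 * 31, phi(93) = 60; the order divides phi(n).
Divisors of 60: 1, 2, 3, 4, 5, 6, 10, 12, 15, 20, 30, 60
Repeated squaring mod 93: 43^1 = 43, 43^2 = 82, 43^4 = 28, 43^8 = 40, 43^16 = 19, 43^32 = 82
Test divisors in increasing order:
  k=1: 43^1 = 43 mod 93
  k=2: 43^2 = 82 mod 93
  k=3: 43^3 = 82 * 43 = 85 mod 93
  k=4: 43^4 = 28 mod 93
  k=5: 43^5 = 28 * 43 = 88 mod 93
  k=6: 43^6 = 28 * 82 = 64 mod 93
  k=10: 43^10 = 40 * 82 = 25 mod 93
  k=12: 43^12 = 40 * 28 = 4 mod 93
  k=15: 43^15 = 40 * 28 * 82 * 43 = 61 mod 93
  k=20: 43^20 = 19 * 28 = 67 mod 93
  k=30: 43^30 = 19 * 40 * 28 * 82 = 1 mod 93  <- first divisor giving 1
Order = 30

30


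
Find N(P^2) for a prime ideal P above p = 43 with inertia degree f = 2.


N(P^a) = p^(a*f)
= 43^(2*2)
= 43^4
= 3418801

3418801


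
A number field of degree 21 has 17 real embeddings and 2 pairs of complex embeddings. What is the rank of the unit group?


By Dirichlet's unit theorem:
rank = r1 + r2 - 1
= 17 + 2 - 1
= 18

18


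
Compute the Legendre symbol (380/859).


p = 859 is prime, so compute (380/859) with the reciprocity algorithm (Jacobi-symbol steps: pull out 2s via (2/n), flip via reciprocity, reduce):
  pull out 2: (2/859) = -1  (since 859 mod 8 = 3)
  pull out 2: (2/859) = -1  (since 859 mod 8 = 3)
  reciprocity: (95/859) -> -(859/95)
  reduce: (4/95)
  pull out 2: (2/95) = +1  (since 95 mod 8 = 7)
  pull out 2: (2/95) = +1  (since 95 mod 8 = 7)
  (1/95) = 1
Product of signs = -1
(380/859) = -1

-1


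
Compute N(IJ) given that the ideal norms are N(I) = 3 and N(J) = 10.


N(IJ) = N(I) * N(J)
= 3 * 10
= 30

30


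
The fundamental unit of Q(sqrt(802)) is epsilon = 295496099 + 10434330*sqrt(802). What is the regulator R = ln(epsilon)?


epsilon = 295496099 + 10434330*sqrt(802)
= 5.9099e+08
R = ln(5.9099e+08)
= 20.1973

20.1973


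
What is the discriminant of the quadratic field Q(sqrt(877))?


For K = Q(sqrt(d)) with d squarefree: disc(K) = d if d = 1 mod 4, and disc(K) = 4d if d = 2 or 3 mod 4.
Here d = 877, and d mod 4 = 1.
d = 1 mod 4 (O_K = Z[(1+sqrt(d))/2]), so disc(K) = d = 877

877


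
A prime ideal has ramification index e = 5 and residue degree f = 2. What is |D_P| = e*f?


|D_P| = e * f
= 5 * 2
= 10

10


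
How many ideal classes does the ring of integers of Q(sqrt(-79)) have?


K = Q(sqrt(-79)). d mod 4 = 1, so D = disc(K) = d = -79
h(K) equals the number of primitive reduced positive-definite forms (a, b, c) = a*x^2 + b*x*y + c*y^2 with b^2 - 4ac = D,
where reduced means |b| <= a <= c, with b >= 0 whenever |b| = a or a = c, and primitive means gcd(a, b, c) = 1.
Reduced forces 3a^2 <= |D| = 79, so 1 <= a <= 5; b must have the parity of D, and c = (b^2 - D)/(4a) must be an integer >= a.
Enumerate a = 1..5, b in [-a, a]:
  a=1: (1, 1, 20)  [1]
  a=2: (2, -1, 10), (2, 1, 10)  [2]
  a=3: none
  a=4: (4, -1, 5), (4, 1, 5)  [2]
  a=5: none
Total reduced forms: 1 + 2 + 2 = 5
h = 5

5


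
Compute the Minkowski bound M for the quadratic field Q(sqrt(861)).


d = 861, d mod 4 = 1, so disc(K) = d = 861; |disc(K)| = 861
Real quadratic field, so n = 2, s = r2 = 0, r1 = 2
M = (n!/n^n) * (4/pi)^s * sqrt(|disc(K)|) = (2!/2^2) * (4/pi)^0 * sqrt(861)
= 0.5 * 1.000000 * 29.342802
= 14.6714

14.6714


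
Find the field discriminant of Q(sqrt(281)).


For K = Q(sqrt(d)) with d squarefree: disc(K) = d if d = 1 mod 4, and disc(K) = 4d if d = 2 or 3 mod 4.
Here d = 281, and d mod 4 = 1.
d = 1 mod 4 (O_K = Z[(1+sqrt(d))/2]), so disc(K) = d = 281

281


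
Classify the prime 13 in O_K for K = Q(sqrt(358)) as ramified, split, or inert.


K = Q(sqrt(358)). Since d mod 4 = 2, disc(K) = 1432.
Check p | disc: 1432 mod 13 = 2.
p does not divide disc. Compute Legendre symbol (d/p):
7^((13-1)/2) mod 13 = -1
(d/p) = -1, so p is inert: (p) stays prime with e=1, f=2, g=1.
Therefore p is inert.

inert


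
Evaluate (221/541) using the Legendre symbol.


p = 541 is prime, so compute (221/541) with the reciprocity algorithm (Jacobi-symbol steps: pull out 2s via (2/n), flip via reciprocity, reduce):
  reciprocity: (221/541) -> +(541/221)
  reduce: (99/221)
  reciprocity: (99/221) -> +(221/99)
  reduce: (23/99)
  reciprocity: (23/99) -> -(99/23)
  reduce: (7/23)
  reciprocity: (7/23) -> -(23/7)
  reduce: (2/7)
  pull out 2: (2/7) = +1  (since 7 mod 8 = 7)
  (1/7) = 1
Product of signs = 1
(221/541) = 1

1


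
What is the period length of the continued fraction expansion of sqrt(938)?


Run the CF algorithm for sqrt(938).
a_0 = floor(sqrt(938)) = 30; set m_0=0, q_0=1.
Recurrence: m' = q*a - m,  q' = (d - m'^2)/q,  a' = floor((a_0 + m')/q').
  step 1: m=30, q=38, a=1
  step 2: m=8, q=23, a=1
  step 3: m=15, q=31, a=1
  step 4: m=16, q=22, a=2
  step 5: m=28, q=7, a=8
  step 6: m=28, q=22, a=2
  step 7: m=16, q=31, a=1
  step 8: m=15, q=23, a=1
  step 9: m=8, q=38, a=1
  step 10: m=30, q=1, a=60
a_10 = 2*a_0 = 60, so the period closes here.
sqrt(938) = [30; 1, 1, 1, 2, 8, 2, 1, 1, 1, 60]
Period length = 10

10


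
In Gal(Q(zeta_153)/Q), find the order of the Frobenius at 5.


The Frobenius at p in Gal(Q(zeta_n)/Q) = (Z/nZ)* is the class of p, so its order is ord_153(5), the smallest k >= 1 with 5^k = 1 mod 153.
n = 153 = 3^2 * 17, phi(153) = 96; the order divides phi(n).
Divisors of 96: 1, 2, 3, 4, 6, 8, 12, 16, 24, 32, 48, 96
Repeated squaring mod 153: 5^1 = 5, 5^2 = 25, 5^4 = 13, 5^8 = 16, 5^16 = 103, 5^32 = 52, 5^64 = 103
Test divisors in increasing order:
  k=1: 5^1 = 5 mod 153
  k=2: 5^2 = 25 mod 153
  k=3: 5^3 = 25 * 5 = 125 mod 153
  k=4: 5^4 = 13 mod 153
  k=6: 5^6 = 13 * 25 = 19 mod 153
  k=8: 5^8 = 16 mod 153
  k=12: 5^12 = 16 * 13 = 55 mod 153
  k=16: 5^16 = 103 mod 153
  k=24: 5^24 = 103 * 16 = 118 mod 153
  k=32: 5^32 = 52 mod 153
  k=48: 5^48 = 52 * 103 = 1 mod 153  <- first divisor giving 1
Order = 48

48


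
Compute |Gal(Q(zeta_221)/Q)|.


|Gal(Q(zeta_221)/Q)| = phi(221)
= 192

192


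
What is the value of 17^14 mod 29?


p = 29 is prime and the exponent is (p-1)/2 = 14, so by Euler's criterion 17^14 = (17/29) = +1 or -1 mod 29.
Compute by square-and-multiply:
  14 = 8 + 4 + 2 (binary 1110)
  Repeated squaring mod 29: 17^1 = 17, 17^2 = 28, 17^4 = 1, 17^8 = 1
  17^14 = 17^8 * 17^4 * 17^2 = 1 * 1 * 28 mod 29
    1 * 1 = 1 = 1 mod 29
    1 * 28 = 28 = 28 mod 29
  17^14 = 28 mod 29
Result 28 = p - 1 = -1 mod 29: 17 is a quadratic non-residue mod 29. As a residue in [0, p-1] the value is 28.
17^14 mod 29 = 28

28


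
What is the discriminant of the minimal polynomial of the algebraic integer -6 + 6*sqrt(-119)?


The element -6 + 6*sqrt(-119) has minimal polynomial:
x^2 + 12*x + 4320
Discriminant = (12)^2 - 4*(4320)
= 144 - 17280
= -17136

-17136


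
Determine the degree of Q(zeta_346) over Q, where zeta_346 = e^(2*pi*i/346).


The degree equals Euler's totient phi(346).
346 = 2 * 173
phi(346) = 172

172


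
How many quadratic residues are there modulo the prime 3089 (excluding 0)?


For prime p, the number of non-zero quadratic residues is (p-1)/2.
= (3089-1)/2
= 1544

1544


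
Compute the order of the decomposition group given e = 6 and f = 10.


|D_P| = e * f
= 6 * 10
= 60

60


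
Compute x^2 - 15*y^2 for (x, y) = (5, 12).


x^2 - d*y^2
= 5^2 - 15*12^2
= 25 - 2160
= -2135

-2135


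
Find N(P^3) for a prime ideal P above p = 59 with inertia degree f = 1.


N(P^a) = p^(a*f)
= 59^(3*1)
= 59^3
= 205379

205379


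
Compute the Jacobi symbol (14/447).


Compute (14/447) via quadratic reciprocity:
  pull out 2: (2/447) = +1  (since 447 mod 8 = 7)
  reciprocity: (7/447) -> -(447/7)
  reduce: (6/7)
  pull out 2: (2/7) = +1  (since 7 mod 8 = 7)
  reciprocity: (3/7) -> -(7/3)
  reduce: (1/3)
  (1/3) = 1
Product of signs = 1

1


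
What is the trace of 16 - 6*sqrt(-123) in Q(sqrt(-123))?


Tr(a + b*sqrt(d)) = (a + b*sqrt(d)) + (a - b*sqrt(d)) = 2a
= 2 * (16)
= 32

32


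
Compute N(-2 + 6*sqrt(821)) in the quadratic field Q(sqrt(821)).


N(a + b*sqrt(d)) = a^2 - d*b^2
= (-2)^2 - (821)*(6)^2
= 4 - 29556
= -29552

-29552


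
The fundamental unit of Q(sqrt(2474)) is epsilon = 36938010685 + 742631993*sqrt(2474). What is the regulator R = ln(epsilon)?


epsilon = 36938010685 + 742631993*sqrt(2474)
= 7.3876e+10
R = ln(7.3876e+10)
= 25.0257

25.0257


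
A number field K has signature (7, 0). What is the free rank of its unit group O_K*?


By Dirichlet's unit theorem:
rank = r1 + r2 - 1
= 7 + 0 - 1
= 6

6


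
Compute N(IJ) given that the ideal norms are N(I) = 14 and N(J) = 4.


N(IJ) = N(I) * N(J)
= 14 * 4
= 56

56


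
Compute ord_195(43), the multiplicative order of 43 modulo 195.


We want ord_195(43), the smallest k >= 1 with 43^k = 1 mod 195.
n = 195 = 3 * 5 * 13, phi(195) = 96; the order divides phi(n).
Divisors of 96: 1, 2, 3, 4, 6, 8, 12, 16, 24, 32, 48, 96
Repeated squaring mod 195: 43^1 = 43, 43^2 = 94, 43^4 = 61, 43^8 = 16, 43^16 = 61, 43^32 = 16, 43^64 = 61
Test divisors in increasing order:
  k=1: 43^1 = 43 mod 195
  k=2: 43^2 = 94 mod 195
  k=3: 43^3 = 94 * 43 = 142 mod 195
  k=4: 43^4 = 61 mod 195
  k=6: 43^6 = 61 * 94 = 79 mod 195
  k=8: 43^8 = 16 mod 195
  k=12: 43^12 = 16 * 61 = 1 mod 195  <- first divisor giving 1
Order = 12

12
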